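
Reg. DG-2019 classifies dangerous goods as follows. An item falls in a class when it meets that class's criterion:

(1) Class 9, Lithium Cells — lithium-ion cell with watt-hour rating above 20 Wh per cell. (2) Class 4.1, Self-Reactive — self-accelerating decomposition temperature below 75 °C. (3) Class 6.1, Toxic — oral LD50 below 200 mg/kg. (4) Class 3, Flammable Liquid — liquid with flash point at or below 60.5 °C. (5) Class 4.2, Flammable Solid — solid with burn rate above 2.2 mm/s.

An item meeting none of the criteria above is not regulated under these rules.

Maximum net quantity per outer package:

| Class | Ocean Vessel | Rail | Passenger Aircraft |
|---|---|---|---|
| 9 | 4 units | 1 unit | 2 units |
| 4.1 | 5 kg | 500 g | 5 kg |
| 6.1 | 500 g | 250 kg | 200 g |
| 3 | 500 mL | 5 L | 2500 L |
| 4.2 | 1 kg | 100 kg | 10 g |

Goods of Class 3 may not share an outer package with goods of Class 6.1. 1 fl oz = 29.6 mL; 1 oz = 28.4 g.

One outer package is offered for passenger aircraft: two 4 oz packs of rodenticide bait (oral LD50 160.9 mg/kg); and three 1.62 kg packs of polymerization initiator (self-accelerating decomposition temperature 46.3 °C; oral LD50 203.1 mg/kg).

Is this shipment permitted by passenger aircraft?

The rodenticide bait has oral LD50 160.9 mg/kg, which is < 200 mg/kg, so it is Class 6.1 (Toxic).
With self-accelerating decomposition temperature 46.3 °C (< 75 °C), the polymerization initiator falls in Class 4.1.
Class 6.1 quantity: two 4 oz packs = 227.2 g.
That exceeds the Class 6.1 passenger aircraft limit of 200 g.
Class 4.1 quantity: three 1.62 kg packs = 4.86 kg.
That is within the Class 4.1 passenger aircraft limit of 5 kg.
The segregation rule (Class 3 with Class 6.1) does not apply to Class 6.1 with Class 4.1.

No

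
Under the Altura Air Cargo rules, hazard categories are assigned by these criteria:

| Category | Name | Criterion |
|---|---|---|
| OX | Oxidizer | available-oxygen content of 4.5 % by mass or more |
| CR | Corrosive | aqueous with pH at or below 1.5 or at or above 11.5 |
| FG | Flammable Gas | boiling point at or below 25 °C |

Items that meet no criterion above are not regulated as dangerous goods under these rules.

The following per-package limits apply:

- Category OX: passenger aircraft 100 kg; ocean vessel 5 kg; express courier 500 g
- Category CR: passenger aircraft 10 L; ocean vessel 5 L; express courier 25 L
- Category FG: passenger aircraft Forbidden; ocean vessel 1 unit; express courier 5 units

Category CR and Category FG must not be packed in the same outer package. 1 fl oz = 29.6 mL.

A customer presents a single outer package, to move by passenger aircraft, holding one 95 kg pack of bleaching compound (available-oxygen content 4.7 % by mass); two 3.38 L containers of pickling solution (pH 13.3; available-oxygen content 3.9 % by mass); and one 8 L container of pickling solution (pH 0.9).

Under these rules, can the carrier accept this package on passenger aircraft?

No

Available-oxygen content 4.7 % by mass meets the Category OX criterion (Oxidizer), so the bleaching compound is Category OX.
Pickling solution: pH 13.3 ≥ 11.5 → Category CR (Corrosive).
pH 0.9 meets the Category CR criterion (Corrosive), so the pickling solution is Category CR.
Category OX quantity: 95 kg.
That is within the Category OX passenger aircraft limit of 100 kg.
Category CR net quantity: (two 3.38 L containers = 6.76 L) + 8 L = 14.76 L.
That exceeds the Category CR passenger aircraft limit of 10 L.
The segregation rule (Category CR with Category FG) does not apply to Category OX with Category CR.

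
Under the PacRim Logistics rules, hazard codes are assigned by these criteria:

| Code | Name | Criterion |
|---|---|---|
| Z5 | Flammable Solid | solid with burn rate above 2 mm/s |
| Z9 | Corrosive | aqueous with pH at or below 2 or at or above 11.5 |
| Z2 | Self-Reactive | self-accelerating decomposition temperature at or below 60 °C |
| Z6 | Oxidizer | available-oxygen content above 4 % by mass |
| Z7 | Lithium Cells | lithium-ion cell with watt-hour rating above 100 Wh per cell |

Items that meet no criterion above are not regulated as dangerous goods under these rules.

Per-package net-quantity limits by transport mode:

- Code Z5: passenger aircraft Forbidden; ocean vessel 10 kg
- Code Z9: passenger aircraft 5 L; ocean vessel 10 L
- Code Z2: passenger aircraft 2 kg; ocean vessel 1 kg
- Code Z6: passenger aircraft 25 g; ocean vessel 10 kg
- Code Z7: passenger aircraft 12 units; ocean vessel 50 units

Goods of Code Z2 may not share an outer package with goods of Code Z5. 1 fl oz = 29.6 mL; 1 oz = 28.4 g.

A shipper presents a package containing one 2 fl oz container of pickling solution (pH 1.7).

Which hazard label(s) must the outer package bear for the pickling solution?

pH 1.7 meets the Code Z9 criterion (Corrosive), so the pickling solution is Code Z9.
Only the Code Z9 label is required.

Code Z9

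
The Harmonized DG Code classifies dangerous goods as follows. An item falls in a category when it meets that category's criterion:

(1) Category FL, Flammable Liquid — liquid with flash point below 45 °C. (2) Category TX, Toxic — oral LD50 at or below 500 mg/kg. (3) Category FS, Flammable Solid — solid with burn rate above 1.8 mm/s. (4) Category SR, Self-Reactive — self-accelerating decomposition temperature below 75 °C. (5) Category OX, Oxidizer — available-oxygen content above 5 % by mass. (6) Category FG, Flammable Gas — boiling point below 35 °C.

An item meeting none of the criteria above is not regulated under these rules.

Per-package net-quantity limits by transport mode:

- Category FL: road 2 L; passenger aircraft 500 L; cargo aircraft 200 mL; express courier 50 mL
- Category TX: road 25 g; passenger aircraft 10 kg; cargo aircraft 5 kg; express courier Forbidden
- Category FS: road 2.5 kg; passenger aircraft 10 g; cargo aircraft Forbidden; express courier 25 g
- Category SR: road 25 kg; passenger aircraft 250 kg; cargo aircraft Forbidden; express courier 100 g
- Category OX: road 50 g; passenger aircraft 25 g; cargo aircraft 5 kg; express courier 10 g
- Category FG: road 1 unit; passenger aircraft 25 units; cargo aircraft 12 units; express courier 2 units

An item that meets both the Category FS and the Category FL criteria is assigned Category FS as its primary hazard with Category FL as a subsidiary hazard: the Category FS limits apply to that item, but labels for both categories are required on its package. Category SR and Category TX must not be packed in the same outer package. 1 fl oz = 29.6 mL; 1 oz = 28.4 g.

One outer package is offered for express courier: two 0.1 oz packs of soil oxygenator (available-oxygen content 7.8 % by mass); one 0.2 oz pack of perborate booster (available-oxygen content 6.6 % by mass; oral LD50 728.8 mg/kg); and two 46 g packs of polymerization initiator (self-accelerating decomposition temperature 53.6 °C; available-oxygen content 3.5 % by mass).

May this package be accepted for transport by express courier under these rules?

With available-oxygen content 7.8 % by mass (> 5 % by mass), the soil oxygenator falls in Category OX.
The perborate booster has available-oxygen content 6.6 % by mass, which is > 5 % by mass, so it is Category OX (Oxidizer).
The polymerization initiator has self-accelerating decomposition temperature 53.6 °C, which is < 75 °C, so it is Category SR (Self-Reactive).
Total Category OX: (two 0.1 oz packs = 5.68 g) + (one 0.2 oz pack = 5.68 g) = 11.36 g.
That exceeds the Category OX express courier limit of 10 g.
Category SR quantity: two 46 g packs = 92 g.
92 g is within the express courier limit of 100 g for Category SR.
The segregation rule (Category SR with Category TX) does not apply to Category OX with Category SR.

No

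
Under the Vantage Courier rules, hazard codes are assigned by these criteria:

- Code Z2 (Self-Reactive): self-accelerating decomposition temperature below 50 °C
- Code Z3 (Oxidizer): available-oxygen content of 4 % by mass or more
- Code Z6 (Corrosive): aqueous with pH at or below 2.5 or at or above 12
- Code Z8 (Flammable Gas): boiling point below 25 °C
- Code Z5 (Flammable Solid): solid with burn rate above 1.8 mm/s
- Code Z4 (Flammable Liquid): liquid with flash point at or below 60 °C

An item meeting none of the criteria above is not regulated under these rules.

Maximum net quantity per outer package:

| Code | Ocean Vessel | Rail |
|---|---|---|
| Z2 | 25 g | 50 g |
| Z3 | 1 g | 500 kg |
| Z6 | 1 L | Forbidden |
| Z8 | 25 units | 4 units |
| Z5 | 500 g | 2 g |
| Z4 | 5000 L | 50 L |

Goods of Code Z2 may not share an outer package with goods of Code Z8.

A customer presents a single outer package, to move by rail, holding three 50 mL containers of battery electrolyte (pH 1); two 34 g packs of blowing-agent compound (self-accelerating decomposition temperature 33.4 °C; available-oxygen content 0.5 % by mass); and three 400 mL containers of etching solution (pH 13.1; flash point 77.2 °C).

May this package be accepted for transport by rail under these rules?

No

The battery electrolyte has pH 1, which is ≤ 2.5, so it is Code Z6 (Corrosive).
The blowing-agent compound has self-accelerating decomposition temperature 33.4 °C, which is < 50 °C, so it is Code Z2 (Self-Reactive).
With pH 13.1 (≥ 12), the etching solution falls in Code Z6.
Total Code Z6: (three 50 mL containers = 150 mL) + (three 400 mL containers = 1.2 L) = 1.35 L.
Code Z6 is Forbidden by rail.
Code Z2 quantity: two 34 g packs = 68 g.
That exceeds the Code Z2 rail limit of 50 g.
The segregation rule (Code Z2 with Code Z8) does not apply to Code Z6 with Code Z2.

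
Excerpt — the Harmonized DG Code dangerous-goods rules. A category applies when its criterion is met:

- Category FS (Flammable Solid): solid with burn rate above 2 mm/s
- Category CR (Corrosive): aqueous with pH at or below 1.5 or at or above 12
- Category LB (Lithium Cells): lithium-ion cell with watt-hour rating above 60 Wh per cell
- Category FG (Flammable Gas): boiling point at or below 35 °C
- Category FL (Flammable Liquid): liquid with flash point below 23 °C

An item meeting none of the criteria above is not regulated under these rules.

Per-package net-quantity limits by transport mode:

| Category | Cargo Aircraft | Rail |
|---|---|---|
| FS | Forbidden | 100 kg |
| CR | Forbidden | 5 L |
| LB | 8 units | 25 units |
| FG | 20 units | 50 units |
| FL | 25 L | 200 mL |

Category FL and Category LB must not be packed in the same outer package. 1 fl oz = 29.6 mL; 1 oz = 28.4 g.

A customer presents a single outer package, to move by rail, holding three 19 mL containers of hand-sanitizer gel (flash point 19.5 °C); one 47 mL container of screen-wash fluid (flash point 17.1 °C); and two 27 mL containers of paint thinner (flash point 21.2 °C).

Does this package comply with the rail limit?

Hand-sanitizer gel: flash point 19.5 °C < 23 °C → Category FL (Flammable Liquid).
Flash point 17.1 °C meets the Category FL criterion (Flammable Liquid), so the screen-wash fluid is Category FL.
Paint thinner: flash point 21.2 °C < 23 °C → Category FL (Flammable Liquid).
Category FL net quantity: (three 19 mL containers = 57 mL) + 47 mL + (two 27 mL containers = 54 mL) = 158 mL.
158 mL is within the rail limit of 200 mL for Category FL.

Yes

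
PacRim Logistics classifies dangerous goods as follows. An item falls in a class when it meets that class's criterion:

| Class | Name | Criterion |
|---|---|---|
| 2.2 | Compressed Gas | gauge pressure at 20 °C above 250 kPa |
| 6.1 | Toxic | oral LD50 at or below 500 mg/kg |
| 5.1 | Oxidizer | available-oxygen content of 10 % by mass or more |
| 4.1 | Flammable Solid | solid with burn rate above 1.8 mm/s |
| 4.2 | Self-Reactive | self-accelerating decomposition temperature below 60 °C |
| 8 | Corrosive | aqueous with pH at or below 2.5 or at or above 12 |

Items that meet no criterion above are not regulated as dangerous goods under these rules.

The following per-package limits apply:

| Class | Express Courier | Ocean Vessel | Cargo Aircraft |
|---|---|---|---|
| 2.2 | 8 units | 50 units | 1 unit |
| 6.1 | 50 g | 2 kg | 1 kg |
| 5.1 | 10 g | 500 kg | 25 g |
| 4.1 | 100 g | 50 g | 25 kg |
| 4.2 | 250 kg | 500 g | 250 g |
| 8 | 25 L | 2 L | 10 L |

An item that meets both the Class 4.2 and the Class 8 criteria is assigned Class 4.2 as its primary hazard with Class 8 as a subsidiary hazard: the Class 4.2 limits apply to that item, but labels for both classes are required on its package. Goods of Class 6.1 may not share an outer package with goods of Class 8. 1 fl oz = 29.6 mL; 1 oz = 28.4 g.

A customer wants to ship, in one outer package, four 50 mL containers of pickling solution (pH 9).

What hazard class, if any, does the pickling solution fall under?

Not regulated

pH 9 is between 2.5 and 12, so Class 8 does not apply.
No criterion is met, so the item is not regulated.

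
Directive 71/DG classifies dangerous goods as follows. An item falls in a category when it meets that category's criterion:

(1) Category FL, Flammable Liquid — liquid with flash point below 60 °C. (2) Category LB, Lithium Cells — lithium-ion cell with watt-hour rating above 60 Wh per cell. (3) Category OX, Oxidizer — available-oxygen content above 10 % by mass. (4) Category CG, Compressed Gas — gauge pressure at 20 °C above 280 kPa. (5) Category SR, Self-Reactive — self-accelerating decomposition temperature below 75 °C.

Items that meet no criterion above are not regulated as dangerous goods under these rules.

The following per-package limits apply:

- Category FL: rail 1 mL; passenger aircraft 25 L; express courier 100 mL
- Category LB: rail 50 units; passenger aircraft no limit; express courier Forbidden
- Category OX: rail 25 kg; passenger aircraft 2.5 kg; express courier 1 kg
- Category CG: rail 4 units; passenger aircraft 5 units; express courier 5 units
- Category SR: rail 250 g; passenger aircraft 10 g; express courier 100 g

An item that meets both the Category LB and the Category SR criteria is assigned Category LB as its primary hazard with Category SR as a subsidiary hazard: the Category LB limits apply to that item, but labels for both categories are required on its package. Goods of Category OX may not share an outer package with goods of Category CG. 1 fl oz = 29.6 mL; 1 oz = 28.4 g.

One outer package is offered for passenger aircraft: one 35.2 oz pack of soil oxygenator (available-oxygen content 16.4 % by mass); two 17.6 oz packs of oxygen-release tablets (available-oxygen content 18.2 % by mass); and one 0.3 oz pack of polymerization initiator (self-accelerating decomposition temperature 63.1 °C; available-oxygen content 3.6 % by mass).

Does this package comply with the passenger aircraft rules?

Yes

Available-oxygen content 16.4 % by mass meets the Category OX criterion (Oxidizer), so the soil oxygenator is Category OX.
Oxygen-release tablets: available-oxygen content 18.2 % by mass > 10 % by mass → Category OX (Oxidizer).
Polymerization initiator: self-accelerating decomposition temperature 63.1 °C < 75 °C → Category SR (Self-Reactive).
Category SR quantity: one 0.3 oz pack = 8.52 g.
8.52 g ≤ 10 g (passenger aircraft limit, Category SR) — within limit.
Category OX net quantity: (one 35.2 oz pack = 999.68 g) + (two 17.6 oz packs = 999.68 g) = 1999.36 g.
That is within the Category OX passenger aircraft limit of 2.5 kg.
The segregation rule (Category OX with Category CG) does not apply to Category SR with Category OX.
Every hazard category is within its passenger aircraft limit and no segregation rule is violated.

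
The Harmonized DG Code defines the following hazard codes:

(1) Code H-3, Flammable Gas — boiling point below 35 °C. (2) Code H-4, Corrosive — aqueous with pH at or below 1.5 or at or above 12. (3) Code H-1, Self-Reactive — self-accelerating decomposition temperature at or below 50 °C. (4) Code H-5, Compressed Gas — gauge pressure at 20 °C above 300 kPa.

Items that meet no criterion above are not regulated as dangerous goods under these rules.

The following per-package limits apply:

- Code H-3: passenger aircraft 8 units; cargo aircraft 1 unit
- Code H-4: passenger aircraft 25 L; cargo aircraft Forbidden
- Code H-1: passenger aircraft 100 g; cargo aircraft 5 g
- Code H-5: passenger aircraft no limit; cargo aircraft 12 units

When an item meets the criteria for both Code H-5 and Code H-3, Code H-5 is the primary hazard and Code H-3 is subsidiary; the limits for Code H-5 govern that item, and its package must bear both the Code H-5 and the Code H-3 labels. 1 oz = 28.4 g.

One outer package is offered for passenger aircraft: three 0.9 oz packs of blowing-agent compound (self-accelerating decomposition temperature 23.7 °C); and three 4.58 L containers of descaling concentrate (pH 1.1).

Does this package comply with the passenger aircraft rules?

With self-accelerating decomposition temperature 23.7 °C (≤ 50 °C), the blowing-agent compound falls in Code H-1.
With pH 1.1 (≤ 1.5), the descaling concentrate falls in Code H-4.
Code H-1 quantity: three 0.9 oz packs = 76.68 g.
That is within the Code H-1 passenger aircraft limit of 100 g.
Code H-4 quantity: three 4.58 L containers = 13.74 L.
That is within the Code H-4 passenger aircraft limit of 25 L.
Every hazard code is within its passenger aircraft limit and no segregation rule is violated.

Yes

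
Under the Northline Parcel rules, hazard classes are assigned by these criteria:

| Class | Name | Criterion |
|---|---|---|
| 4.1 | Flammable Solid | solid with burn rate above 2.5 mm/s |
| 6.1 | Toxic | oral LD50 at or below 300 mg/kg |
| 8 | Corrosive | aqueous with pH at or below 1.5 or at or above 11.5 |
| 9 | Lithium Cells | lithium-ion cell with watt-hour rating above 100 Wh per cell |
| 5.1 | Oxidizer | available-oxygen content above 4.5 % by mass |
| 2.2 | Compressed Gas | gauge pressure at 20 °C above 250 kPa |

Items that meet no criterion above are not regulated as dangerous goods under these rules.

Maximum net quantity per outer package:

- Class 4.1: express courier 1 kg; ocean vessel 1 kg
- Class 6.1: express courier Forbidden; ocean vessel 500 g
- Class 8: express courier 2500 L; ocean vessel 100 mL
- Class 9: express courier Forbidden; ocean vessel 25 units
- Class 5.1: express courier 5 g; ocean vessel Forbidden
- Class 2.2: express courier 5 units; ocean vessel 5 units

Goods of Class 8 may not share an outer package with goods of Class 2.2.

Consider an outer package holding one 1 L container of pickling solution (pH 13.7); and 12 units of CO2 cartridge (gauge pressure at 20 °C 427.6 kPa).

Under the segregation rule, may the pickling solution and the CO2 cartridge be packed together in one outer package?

With pH 13.7 (≥ 11.5), the pickling solution falls in Class 8.
With gauge pressure at 20 °C 427.6 kPa (> 250 kPa), the CO2 cartridge falls in Class 2.2.
Class 8 and Class 2.2 may not share an outer package.

No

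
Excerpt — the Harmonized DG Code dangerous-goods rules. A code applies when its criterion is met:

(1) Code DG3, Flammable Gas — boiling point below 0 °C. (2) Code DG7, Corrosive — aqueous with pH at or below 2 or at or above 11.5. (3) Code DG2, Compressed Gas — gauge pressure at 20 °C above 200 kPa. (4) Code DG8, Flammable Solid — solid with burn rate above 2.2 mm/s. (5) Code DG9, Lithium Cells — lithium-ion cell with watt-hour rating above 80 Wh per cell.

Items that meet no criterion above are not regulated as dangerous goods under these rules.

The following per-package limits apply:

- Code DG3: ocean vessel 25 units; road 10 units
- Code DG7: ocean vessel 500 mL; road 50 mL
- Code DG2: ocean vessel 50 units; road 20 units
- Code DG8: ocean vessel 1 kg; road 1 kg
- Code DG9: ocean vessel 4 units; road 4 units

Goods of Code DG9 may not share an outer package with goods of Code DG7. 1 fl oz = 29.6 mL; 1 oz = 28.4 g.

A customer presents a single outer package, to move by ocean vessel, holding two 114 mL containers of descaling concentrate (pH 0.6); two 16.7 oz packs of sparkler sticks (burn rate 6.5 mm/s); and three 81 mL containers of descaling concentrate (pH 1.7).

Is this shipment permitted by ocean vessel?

Yes

pH 0.6 meets the Code DG7 criterion (Corrosive), so the descaling concentrate is Code DG7.
With burn rate 6.5 mm/s (> 2.2 mm/s), the sparkler sticks fall in Code DG8.
The descaling concentrate has pH 1.7, which is ≤ 2, so it is Code DG7 (Corrosive).
Code DG8 quantity: two 16.7 oz packs = 948.56 g.
That is within the Code DG8 ocean vessel limit of 1 kg.
Code DG7 net quantity: (two 114 mL containers = 228 mL) + (three 81 mL containers = 243 mL) = 471 mL.
That is within the Code DG7 ocean vessel limit of 500 mL.
The segregation rule (Code DG9 with Code DG7) does not apply to Code DG8 with Code DG7.
Every hazard code is within its ocean vessel limit and no segregation rule is violated.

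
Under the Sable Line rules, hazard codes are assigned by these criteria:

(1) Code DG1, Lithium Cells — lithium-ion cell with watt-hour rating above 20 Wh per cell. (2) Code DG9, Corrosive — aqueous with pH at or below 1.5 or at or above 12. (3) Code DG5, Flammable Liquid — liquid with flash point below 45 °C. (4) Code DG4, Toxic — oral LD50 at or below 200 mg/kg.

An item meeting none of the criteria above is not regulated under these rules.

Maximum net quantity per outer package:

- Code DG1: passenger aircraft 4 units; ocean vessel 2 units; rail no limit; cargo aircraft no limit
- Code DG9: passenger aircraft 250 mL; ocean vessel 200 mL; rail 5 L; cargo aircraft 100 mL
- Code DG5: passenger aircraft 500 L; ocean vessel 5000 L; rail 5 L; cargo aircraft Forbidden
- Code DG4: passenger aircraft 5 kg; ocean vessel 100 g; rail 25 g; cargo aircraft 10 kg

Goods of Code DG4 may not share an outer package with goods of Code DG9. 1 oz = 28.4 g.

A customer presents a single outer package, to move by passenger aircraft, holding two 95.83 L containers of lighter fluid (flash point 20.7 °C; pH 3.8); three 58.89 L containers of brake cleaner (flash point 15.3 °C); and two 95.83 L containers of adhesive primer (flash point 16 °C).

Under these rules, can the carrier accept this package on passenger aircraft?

No

The lighter fluid has flash point 20.7 °C, which is < 45 °C, so it is Code DG5 (Flammable Liquid).
Flash point 15.3 °C meets the Code DG5 criterion (Flammable Liquid), so the brake cleaner is Code DG5.
Adhesive primer: flash point 16 °C < 45 °C → Code DG5 (Flammable Liquid).
Total Code DG5: (two 95.83 L containers = 191.66 L) + (three 58.89 L containers = 176.67 L) + (two 95.83 L containers = 191.66 L) = 559.99 L.
559.99 L > 500 L (passenger aircraft limit, Code DG5) — over the limit.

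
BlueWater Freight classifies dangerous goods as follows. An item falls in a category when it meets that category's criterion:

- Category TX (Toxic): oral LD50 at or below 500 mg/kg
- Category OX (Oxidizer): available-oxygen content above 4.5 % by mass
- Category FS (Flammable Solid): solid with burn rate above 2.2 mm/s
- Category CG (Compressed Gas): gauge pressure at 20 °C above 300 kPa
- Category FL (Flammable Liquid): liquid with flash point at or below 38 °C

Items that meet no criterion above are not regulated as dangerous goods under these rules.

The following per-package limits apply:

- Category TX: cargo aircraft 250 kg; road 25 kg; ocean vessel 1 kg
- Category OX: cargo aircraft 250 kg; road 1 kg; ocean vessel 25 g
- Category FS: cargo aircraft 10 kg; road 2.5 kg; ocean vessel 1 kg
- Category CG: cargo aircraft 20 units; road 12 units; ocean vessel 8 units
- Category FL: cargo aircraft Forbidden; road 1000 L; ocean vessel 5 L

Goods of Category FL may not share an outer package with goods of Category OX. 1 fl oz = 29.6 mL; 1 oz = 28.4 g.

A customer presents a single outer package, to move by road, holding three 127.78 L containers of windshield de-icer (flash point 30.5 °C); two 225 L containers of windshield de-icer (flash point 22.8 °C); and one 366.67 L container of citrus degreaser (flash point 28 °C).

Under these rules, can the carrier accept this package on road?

With flash point 30.5 °C (≤ 38 °C), the windshield de-icer falls in Category FL.
The windshield de-icer has flash point 22.8 °C, which is ≤ 38 °C, so it is Category FL (Flammable Liquid).
The citrus degreaser has flash point 28 °C, which is ≤ 38 °C, so it is Category FL (Flammable Liquid).
Total Category FL: (three 127.78 L containers = 383.34 L) + (two 225 L containers = 450 L) + 366.67 L = 1200.01 L.
1200.01 L exceeds the road limit of 1000 L for Category FL.

No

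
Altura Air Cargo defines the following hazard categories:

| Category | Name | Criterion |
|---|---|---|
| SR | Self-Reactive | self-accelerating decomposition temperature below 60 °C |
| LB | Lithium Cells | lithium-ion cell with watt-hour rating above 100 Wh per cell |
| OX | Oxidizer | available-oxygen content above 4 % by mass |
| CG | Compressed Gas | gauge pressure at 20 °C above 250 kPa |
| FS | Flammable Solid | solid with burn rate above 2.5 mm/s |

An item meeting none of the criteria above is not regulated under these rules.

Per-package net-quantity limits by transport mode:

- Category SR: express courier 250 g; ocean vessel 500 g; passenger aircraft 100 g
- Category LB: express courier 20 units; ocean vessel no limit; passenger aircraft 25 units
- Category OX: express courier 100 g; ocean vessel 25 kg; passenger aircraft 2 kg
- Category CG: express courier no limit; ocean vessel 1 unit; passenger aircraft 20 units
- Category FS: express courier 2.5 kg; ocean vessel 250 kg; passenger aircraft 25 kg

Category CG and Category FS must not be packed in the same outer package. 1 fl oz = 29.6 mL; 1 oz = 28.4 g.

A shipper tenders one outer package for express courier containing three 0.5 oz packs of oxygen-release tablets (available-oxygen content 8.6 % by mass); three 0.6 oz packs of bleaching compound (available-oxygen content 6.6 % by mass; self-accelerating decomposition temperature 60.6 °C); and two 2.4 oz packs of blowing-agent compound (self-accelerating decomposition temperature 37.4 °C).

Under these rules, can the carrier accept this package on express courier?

Oxygen-release tablets: available-oxygen content 8.6 % by mass > 4 % by mass → Category OX (Oxidizer).
The bleaching compound has available-oxygen content 6.6 % by mass, which is > 4 % by mass, so it is Category OX (Oxidizer).
With self-accelerating decomposition temperature 37.4 °C (< 60 °C), the blowing-agent compound falls in Category SR.
Category OX net quantity: (three 0.5 oz packs = 42.6 g) + (three 0.6 oz packs = 51.12 g) = 93.72 g.
That is within the Category OX express courier limit of 100 g.
Category SR quantity: two 2.4 oz packs = 136.32 g.
136.32 g is within the express courier limit of 250 g for Category SR.
The segregation rule (Category CG with Category FS) does not apply to Category OX with Category SR.
Every hazard category is within its express courier limit and no segregation rule is violated.

Yes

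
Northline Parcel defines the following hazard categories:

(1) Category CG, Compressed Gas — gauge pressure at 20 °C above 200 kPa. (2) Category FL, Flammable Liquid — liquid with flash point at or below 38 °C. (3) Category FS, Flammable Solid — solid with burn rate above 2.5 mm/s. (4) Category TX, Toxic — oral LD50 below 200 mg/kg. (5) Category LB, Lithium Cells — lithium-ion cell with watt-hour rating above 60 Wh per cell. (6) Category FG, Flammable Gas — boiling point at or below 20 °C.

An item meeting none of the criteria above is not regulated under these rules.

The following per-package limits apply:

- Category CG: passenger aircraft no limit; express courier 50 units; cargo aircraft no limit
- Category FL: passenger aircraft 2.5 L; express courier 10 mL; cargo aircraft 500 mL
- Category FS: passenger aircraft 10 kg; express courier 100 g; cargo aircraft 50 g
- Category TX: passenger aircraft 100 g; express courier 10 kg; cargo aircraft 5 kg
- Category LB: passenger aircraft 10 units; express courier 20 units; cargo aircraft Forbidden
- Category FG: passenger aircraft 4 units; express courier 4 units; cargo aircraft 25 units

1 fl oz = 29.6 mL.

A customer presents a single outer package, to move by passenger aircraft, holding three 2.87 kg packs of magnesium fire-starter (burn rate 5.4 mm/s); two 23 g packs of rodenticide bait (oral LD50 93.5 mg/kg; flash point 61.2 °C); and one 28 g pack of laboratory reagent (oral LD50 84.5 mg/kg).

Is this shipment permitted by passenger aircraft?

Burn rate 5.4 mm/s meets the Category FS criterion (Flammable Solid), so the magnesium fire-starter is Category FS.
With oral LD50 93.5 mg/kg (< 200 mg/kg), the rodenticide bait falls in Category TX.
The laboratory reagent has oral LD50 84.5 mg/kg, which is < 200 mg/kg, so it is Category TX (Toxic).
Total Category TX: (two 23 g packs = 46 g) + 28 g = 74 g.
74 g ≤ 100 g (passenger aircraft limit, Category TX) — within limit.
Category FS quantity: three 2.87 kg packs = 8.61 kg.
8.61 kg ≤ 10 kg (passenger aircraft limit, Category FS) — within limit.
Every hazard category is within its passenger aircraft limit and no segregation rule is violated.

Yes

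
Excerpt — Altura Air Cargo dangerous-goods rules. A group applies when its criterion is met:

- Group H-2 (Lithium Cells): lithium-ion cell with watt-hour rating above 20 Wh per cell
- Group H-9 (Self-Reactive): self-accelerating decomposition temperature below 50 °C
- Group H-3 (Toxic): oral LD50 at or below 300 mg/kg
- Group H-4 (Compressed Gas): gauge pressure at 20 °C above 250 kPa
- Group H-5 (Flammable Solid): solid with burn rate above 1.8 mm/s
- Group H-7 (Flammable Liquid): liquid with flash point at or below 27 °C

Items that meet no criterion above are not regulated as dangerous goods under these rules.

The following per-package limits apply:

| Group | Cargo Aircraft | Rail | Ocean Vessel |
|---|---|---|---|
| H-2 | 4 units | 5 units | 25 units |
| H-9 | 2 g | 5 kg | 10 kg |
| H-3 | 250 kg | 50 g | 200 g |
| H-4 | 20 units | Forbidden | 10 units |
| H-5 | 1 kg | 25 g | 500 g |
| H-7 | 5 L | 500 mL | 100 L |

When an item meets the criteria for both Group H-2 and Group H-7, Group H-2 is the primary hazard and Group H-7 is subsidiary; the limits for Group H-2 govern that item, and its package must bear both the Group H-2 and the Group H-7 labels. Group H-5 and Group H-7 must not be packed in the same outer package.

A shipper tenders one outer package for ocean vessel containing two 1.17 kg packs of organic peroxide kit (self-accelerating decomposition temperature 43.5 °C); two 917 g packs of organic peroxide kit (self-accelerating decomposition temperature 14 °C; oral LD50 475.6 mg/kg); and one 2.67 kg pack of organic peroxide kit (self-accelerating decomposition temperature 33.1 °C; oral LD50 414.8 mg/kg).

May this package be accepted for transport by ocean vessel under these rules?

Yes

Organic peroxide kit: self-accelerating decomposition temperature 43.5 °C < 50 °C → Group H-9 (Self-Reactive).
Organic peroxide kit: self-accelerating decomposition temperature 14 °C < 50 °C → Group H-9 (Self-Reactive).
Organic peroxide kit: self-accelerating decomposition temperature 33.1 °C < 50 °C → Group H-9 (Self-Reactive).
Total Group H-9: (two 1.17 kg packs = 2.34 kg) + (two 917 g packs = 1.834 kg) + 2.67 kg = 6.844 kg.
That is within the Group H-9 ocean vessel limit of 10 kg.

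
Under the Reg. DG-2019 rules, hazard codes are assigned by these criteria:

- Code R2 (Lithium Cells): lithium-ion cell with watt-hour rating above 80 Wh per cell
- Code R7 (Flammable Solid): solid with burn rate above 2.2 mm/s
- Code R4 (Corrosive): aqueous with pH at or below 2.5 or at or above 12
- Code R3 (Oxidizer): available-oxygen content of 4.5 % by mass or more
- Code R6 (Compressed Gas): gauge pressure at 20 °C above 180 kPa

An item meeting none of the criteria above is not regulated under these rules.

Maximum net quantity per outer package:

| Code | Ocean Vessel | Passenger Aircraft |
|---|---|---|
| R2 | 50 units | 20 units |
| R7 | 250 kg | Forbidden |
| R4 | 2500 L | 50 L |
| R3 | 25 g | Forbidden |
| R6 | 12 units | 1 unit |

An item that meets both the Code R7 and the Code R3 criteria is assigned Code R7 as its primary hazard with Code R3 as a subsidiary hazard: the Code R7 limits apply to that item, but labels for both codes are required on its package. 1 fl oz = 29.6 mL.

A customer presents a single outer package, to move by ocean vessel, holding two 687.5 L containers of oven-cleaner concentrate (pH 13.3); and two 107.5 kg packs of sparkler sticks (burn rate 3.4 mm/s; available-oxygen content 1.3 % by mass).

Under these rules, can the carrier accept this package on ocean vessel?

pH 13.3 meets the Code R4 criterion (Corrosive), so the oven-cleaner concentrate is Code R4.
Sparkler sticks: burn rate 3.4 mm/s > 2.2 mm/s → Code R7 (Flammable Solid).
Code R4 quantity: two 687.5 L containers = 1375 L.
1375 L ≤ 2500 L (ocean vessel limit, Code R4) — within limit.
Code R7 quantity: two 107.5 kg packs = 215 kg.
215 kg is within the ocean vessel limit of 250 kg for Code R7.
Every hazard code is within its ocean vessel limit and no segregation rule is violated.

Yes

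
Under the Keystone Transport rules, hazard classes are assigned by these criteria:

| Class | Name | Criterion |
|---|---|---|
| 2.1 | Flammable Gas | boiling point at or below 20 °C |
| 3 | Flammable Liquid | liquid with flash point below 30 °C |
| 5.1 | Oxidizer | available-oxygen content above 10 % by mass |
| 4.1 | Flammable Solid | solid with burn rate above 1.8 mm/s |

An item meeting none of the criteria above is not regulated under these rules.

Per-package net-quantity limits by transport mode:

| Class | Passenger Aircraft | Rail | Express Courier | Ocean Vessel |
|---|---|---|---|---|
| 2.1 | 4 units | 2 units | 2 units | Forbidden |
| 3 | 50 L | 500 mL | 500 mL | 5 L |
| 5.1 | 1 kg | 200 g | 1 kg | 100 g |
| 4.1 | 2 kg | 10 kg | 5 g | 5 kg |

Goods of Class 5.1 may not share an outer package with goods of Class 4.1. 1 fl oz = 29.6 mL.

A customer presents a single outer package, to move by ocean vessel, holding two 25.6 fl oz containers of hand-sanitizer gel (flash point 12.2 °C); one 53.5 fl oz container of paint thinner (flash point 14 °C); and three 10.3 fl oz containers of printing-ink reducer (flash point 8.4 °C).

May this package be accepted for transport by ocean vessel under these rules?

The hand-sanitizer gel has flash point 12.2 °C, which is < 30 °C, so it is Class 3 (Flammable Liquid).
Flash point 14 °C meets the Class 3 criterion (Flammable Liquid), so the paint thinner is Class 3.
Printing-ink reducer: flash point 8.4 °C < 30 °C → Class 3 (Flammable Liquid).
Class 3 net quantity: (two 25.6 fl oz containers = 1515.52 mL) + (one 53.5 fl oz container = 1583.6 mL) + (three 10.3 fl oz containers = 914.64 mL) = 4013.76 mL.
4013.76 mL is within the ocean vessel limit of 5 L for Class 3.

Yes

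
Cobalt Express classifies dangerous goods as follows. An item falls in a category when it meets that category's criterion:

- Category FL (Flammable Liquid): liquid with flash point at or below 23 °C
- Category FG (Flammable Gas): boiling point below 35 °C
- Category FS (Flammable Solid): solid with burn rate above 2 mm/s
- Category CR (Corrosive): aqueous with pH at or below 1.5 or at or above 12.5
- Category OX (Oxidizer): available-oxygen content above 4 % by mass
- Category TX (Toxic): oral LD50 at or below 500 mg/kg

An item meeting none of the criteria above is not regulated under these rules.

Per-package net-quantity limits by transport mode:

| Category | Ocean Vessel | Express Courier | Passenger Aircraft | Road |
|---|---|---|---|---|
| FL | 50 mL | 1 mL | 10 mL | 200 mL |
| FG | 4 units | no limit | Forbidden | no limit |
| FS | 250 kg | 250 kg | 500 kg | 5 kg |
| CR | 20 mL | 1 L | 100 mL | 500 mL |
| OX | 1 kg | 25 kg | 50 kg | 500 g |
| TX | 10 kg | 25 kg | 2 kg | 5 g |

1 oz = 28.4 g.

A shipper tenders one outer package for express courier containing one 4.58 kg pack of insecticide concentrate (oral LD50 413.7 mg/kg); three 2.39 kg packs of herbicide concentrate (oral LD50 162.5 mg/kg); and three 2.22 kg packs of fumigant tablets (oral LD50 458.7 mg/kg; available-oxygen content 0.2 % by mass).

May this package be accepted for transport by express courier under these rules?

Insecticide concentrate: oral LD50 413.7 mg/kg ≤ 500 mg/kg → Category TX (Toxic).
With oral LD50 162.5 mg/kg (≤ 500 mg/kg), the herbicide concentrate falls in Category TX.
Fumigant tablets: oral LD50 458.7 mg/kg ≤ 500 mg/kg → Category TX (Toxic).
Category TX net quantity: 4.58 kg + (three 2.39 kg packs = 7.17 kg) + (three 2.22 kg packs = 6.66 kg) = 18.41 kg.
18.41 kg is within the express courier limit of 25 kg for Category TX.

Yes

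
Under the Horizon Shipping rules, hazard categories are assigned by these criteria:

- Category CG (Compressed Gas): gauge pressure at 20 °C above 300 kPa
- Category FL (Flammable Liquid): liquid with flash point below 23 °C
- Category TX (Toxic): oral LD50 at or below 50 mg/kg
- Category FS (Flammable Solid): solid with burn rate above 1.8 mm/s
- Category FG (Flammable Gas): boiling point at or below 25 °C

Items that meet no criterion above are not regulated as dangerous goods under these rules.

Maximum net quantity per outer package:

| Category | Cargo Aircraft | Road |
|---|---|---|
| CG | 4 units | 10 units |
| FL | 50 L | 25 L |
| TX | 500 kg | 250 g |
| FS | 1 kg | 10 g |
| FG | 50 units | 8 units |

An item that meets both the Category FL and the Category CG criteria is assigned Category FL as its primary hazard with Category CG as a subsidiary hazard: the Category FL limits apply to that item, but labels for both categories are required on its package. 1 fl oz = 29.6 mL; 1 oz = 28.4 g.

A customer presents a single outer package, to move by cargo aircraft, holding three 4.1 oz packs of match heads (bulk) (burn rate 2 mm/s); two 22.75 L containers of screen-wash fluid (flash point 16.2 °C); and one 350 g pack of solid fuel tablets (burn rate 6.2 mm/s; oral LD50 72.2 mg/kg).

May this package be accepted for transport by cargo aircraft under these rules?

Yes

Match heads (bulk): burn rate 2 mm/s > 1.8 mm/s → Category FS (Flammable Solid).
With flash point 16.2 °C (< 23 °C), the screen-wash fluid falls in Category FL.
With burn rate 6.2 mm/s (> 1.8 mm/s), the solid fuel tablets fall in Category FS.
Total Category FS: (three 4.1 oz packs = 349.32 g) + 350 g = 699.32 g.
That is within the Category FS cargo aircraft limit of 1 kg.
Category FL quantity: two 22.75 L containers = 45.5 L.
That is within the Category FL cargo aircraft limit of 50 L.
Every hazard category is within its cargo aircraft limit and no segregation rule is violated.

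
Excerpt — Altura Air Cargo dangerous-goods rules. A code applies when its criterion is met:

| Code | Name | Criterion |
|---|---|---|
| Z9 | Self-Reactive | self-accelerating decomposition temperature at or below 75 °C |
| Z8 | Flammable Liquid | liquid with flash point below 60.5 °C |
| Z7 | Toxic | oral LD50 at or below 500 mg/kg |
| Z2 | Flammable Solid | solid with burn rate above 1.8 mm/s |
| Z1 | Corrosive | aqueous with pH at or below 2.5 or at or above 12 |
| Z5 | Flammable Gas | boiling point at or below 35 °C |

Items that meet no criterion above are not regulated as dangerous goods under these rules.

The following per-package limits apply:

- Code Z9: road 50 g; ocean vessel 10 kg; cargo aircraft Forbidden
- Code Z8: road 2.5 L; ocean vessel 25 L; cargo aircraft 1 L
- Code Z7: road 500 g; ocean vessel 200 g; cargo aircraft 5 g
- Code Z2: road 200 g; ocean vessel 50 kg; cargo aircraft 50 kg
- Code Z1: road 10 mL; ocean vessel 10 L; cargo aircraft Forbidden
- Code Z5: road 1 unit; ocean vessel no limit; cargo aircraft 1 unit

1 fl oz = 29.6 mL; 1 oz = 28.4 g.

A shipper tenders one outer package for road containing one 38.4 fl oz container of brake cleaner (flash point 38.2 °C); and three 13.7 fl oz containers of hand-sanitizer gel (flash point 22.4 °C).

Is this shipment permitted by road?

Yes

Brake cleaner: flash point 38.2 °C < 60.5 °C → Code Z8 (Flammable Liquid).
Flash point 22.4 °C meets the Code Z8 criterion (Flammable Liquid), so the hand-sanitizer gel is Code Z8.
Code Z8 net quantity: (one 38.4 fl oz container = 1136.64 mL) + (three 13.7 fl oz containers = 1216.56 mL) = 2353.2 mL.
That is within the Code Z8 road limit of 2.5 L.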